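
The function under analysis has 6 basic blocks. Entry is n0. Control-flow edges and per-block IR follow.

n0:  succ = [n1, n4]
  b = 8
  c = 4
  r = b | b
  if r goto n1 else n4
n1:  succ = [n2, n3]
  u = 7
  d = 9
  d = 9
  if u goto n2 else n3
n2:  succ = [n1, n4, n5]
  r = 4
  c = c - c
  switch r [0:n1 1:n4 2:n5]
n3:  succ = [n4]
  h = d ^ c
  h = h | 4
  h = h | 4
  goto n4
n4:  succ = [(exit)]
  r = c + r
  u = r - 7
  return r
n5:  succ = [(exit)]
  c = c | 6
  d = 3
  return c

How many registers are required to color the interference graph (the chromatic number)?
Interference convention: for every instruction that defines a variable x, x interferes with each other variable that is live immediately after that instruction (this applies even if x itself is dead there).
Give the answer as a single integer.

Answer: 4

Derivation:
def/use:
  n0 def {b,c,r} use ∅
  n1 def {d,u} use ∅
  n2 def {c,r} use {c}
  n3 def {h} use {c,d}
  n4 def {r,u} use {c,r}
  n5 def {c,d} use {c}

Live sets:
  live n0: ∅→{c,r}
  live n1: {c,r}→{c,d,r}
  live n2: {c}→{c,r}
  live n3: {c,d,r}→{c,r}
  live n4: {c,r}→∅
  live n5: {c}→∅

Conflict graph:
  b: {c}
  c: {b,d,h,r,u}
  d: {c,r,u}
  h: {c,r}
  r: {c,d,h,u}
  u: {c,d,r}

Registers:
  {c,d,r,u} pairwise interfere (4-clique) ⇒ χ ≥ 4
  4-colouring: R0={c}  R1={b,r}  R2={d,h}  R3={u}
  χ = 4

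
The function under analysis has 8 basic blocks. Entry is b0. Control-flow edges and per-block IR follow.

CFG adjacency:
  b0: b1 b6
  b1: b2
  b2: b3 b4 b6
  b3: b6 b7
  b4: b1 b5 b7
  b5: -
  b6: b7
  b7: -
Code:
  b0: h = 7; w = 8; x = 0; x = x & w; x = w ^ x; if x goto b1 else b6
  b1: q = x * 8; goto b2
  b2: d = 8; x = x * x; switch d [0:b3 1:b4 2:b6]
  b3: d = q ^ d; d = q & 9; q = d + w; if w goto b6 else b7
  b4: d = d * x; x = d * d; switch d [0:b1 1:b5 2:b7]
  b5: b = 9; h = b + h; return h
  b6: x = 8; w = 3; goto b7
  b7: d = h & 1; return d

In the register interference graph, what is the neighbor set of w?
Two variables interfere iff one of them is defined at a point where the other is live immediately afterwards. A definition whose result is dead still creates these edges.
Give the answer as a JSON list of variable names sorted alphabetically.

def/use:
  b0: def={h,w,x} ue=∅
  b1: def={q} ue={x}
  b2: def={d,x} ue={x}
  b3: def={d,q} ue={d,q,w}
  b4: def={d,x} ue={d,x}
  b5: def={b,h} ue={h}
  b6: def={w,x} ue=∅
  b7: def={d} ue={h}

Backward fixpoint:
  live b0: ∅→{h,w,x}
  live b1: {h,w,x}→{h,q,w,x}
  live b2: {h,q,w,x}→{d,h,q,w,x}
  live b3: {d,h,q,w}→{h}
  live b4: {d,h,w,x}→{h,w,x}
  live b5: {h}→∅
  live b6: {h}→{h}
  live b7: {h}→∅

Interfere edges:
  b — {h}
  d — {h,q,w,x}
  h — {b,d,q,w,x}
  q — {d,h,w,x}
  w — {d,h,q,x}
  x — {d,h,q,w}

N(w) = ["d", "h", "q", "x"]

Answer: ["d", "h", "q", "x"]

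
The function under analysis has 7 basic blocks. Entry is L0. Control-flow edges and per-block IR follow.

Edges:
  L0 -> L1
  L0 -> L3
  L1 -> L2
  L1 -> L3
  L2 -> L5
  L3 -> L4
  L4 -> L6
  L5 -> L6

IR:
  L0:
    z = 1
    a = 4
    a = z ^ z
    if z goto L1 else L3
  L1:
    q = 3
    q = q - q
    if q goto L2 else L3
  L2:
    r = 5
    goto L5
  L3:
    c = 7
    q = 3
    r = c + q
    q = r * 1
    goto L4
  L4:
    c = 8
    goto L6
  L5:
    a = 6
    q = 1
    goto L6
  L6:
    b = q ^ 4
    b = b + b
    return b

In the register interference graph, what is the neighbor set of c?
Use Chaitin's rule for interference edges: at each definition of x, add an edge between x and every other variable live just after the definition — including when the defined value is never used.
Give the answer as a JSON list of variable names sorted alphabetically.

def/use:
  L0 def {a,z} use ∅
  L1 def {q} use ∅
  L2 def {r} use ∅
  L3 def {c,q,r} use ∅
  L4 def {c} use ∅
  L5 def {a,q} use ∅
  L6 def {b} use {q}

Backward fixpoint:
  L0: in=∅ out=∅
  L1: in=∅ out=∅
  L2: in=∅ out=∅
  L3: in=∅ out={q}
  L4: in={q} out={q}
  L5: in=∅ out={q}
  L6: in={q} out=∅

Interfere edges:
  a: {z}
  b: ∅
  c: {q}
  q: {c}
  r: ∅
  z: {a}

N(c) = ["q"]

Answer: ["q"]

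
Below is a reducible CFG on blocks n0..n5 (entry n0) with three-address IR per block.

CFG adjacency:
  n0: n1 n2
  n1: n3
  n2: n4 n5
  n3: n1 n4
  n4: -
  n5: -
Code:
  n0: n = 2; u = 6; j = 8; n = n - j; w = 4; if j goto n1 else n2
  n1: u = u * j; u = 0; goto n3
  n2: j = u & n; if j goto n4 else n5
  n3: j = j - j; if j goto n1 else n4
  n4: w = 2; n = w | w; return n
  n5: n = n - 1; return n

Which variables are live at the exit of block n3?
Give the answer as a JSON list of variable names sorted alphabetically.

Per-block:
  n0 def {j,n,u,w} use ∅
  n1 def {u} use {j,u}
  n2 def {j} use {n,u}
  n3 def {j} use {j}
  n4 def {n,w} use ∅
  n5 def {n} use {n}

Live sets:
  n0 li=∅ lo={j,n,u}
  n1 li={j,u} lo={j,u}
  n2 li={n,u} lo={n}
  n3 li={j,u} lo={j,u}
  n4 li=∅ lo=∅
  n5 li={n} lo=∅

live-out(n3) = ["j", "u"]

Answer: ["j", "u"]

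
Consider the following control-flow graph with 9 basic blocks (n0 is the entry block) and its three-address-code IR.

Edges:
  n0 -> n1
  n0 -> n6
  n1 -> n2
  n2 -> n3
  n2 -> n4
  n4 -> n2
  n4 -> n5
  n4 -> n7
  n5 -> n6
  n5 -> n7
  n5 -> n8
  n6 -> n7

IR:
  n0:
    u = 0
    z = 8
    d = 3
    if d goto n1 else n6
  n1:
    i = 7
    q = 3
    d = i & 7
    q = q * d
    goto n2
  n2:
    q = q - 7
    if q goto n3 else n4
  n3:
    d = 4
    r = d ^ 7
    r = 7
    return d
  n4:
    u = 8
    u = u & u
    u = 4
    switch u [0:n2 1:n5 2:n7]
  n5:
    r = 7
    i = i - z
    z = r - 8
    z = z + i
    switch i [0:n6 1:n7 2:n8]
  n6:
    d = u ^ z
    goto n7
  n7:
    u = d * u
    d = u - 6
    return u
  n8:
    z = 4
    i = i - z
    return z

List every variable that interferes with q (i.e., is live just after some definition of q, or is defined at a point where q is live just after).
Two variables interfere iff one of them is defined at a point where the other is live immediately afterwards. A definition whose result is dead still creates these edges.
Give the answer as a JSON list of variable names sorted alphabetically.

def/use:
  n0 def {d,u,z} use ∅
  n1 def {d,i,q} use ∅
  n2 def {q} use {q}
  n3 def {d,r} use ∅
  n4 def {u} use ∅
  n5 def {i,r,z} use {i,z}
  n6 def {d} use {u,z}
  n7 def {d,u} use {d,u}
  n8 def {i,z} use {i}

Backward fixpoint:
  n0 li=∅ lo={u,z}
  n1 li={z} lo={d,i,q,z}
  n2 li={d,i,q,z} lo={d,i,q,z}
  n3 li=∅ lo=∅
  n4 li={d,i,q,z} lo={d,i,q,u,z}
  n5 li={d,i,u,z} lo={d,i,u,z}
  n6 li={u,z} lo={d,u}
  n7 li={d,u} lo=∅
  n8 li={i} lo=∅

Interference:
  d — {i,q,r,u,z}
  i — {d,q,r,u,z}
  q — {d,i,u,z}
  r — {d,i,u,z}
  u — {d,i,q,r,z}
  z — {d,i,q,r,u}

N(q) = ["d", "i", "u", "z"]

Answer: ["d", "i", "u", "z"]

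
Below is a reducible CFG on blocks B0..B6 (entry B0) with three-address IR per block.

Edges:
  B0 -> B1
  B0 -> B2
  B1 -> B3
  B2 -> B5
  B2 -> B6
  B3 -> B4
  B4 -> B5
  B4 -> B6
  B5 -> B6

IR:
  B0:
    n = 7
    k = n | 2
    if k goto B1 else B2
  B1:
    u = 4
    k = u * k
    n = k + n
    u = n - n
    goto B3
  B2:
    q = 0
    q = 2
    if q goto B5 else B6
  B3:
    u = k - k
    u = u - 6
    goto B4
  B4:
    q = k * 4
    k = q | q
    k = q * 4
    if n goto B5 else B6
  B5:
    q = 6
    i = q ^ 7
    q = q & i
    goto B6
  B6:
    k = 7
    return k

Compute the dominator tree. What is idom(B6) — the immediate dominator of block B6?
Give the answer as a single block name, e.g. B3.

idom tree: B1←B0 B2←B0 B3←B1 B4←B3 B5←B0 B6←B0
Dom∩ at merges:
  B5: preds {B2,B4}: {B0,B2} ∩ {B0,B1,B3,B4} = {B0}; idom=B0
  B6: preds {B2,B4,B5}: {B0,B2} ∩ {B0,B1,B3,B4} ∩ {B0,B5} = {B0}; idom=B0

idom(B6) = B0

Answer: B0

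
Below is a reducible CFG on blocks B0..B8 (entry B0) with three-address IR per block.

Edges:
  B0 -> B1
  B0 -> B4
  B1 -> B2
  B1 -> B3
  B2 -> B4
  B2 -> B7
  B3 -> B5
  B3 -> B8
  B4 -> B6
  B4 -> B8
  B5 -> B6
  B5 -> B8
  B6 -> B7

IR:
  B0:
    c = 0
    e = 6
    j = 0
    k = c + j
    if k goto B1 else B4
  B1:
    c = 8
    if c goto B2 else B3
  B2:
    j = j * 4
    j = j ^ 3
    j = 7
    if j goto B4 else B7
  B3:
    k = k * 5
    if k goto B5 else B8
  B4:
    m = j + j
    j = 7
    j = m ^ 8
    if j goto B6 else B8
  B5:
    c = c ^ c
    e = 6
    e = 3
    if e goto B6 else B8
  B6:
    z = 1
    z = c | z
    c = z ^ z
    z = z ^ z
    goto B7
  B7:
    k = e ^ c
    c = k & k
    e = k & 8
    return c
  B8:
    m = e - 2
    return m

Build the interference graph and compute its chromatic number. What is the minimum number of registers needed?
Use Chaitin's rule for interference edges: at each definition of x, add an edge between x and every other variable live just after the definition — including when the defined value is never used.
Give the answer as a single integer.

Per-block:
  B0: def={c,e,j,k} ue=∅
  B1: def={c} ue=∅
  B2: def={j} ue={j}
  B3: def={k} ue={k}
  B4: def={j,m} ue={j}
  B5: def={c,e} ue={c}
  B6: def={c,z} ue={c}
  B7: def={c,e,k} ue={c,e}
  B8: def={m} ue={e}

Live sets:
  live B0: ∅→{c,e,j,k}
  live B1: {e,j,k}→{c,e,j,k}
  live B2: {c,e,j}→{c,e,j}
  live B3: {c,e,k}→{c,e}
  live B4: {c,e,j}→{c,e}
  live B5: {c}→{c,e}
  live B6: {c,e}→{c,e}
  live B7: {c,e}→∅
  live B8: {e}→∅

Interference:
  c: {e,j,k,m,z}
  e: {c,j,k,m,z}
  j: {c,e,k,m}
  k: {c,e,j}
  m: {c,e,j}
  z: {c,e}

Registers:
  {c,e,j,k} pairwise interfere (4-clique) ⇒ χ ≥ 4
  4-colouring: R0={c}  R1={e}  R2={j,z}  R3={k,m}
  χ = 4

Answer: 4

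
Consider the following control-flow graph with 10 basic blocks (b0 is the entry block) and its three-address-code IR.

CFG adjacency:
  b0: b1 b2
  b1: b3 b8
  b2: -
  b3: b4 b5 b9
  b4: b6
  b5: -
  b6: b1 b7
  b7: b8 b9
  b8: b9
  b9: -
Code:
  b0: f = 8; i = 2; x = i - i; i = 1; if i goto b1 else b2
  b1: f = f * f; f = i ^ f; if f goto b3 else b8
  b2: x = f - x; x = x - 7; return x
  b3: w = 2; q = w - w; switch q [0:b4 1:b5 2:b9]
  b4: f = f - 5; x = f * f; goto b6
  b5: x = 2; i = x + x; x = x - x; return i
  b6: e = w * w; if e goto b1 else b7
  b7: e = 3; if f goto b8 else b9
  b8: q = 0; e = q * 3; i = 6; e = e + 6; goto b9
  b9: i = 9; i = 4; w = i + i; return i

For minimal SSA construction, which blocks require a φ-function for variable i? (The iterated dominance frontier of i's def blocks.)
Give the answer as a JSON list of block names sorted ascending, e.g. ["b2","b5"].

idom tree: b1←b0 b2←b0 b3←b1 b4←b3 b5←b3 b6←b4 b7←b6 b8←b1 b9←b1
Dom at joins:
  b1: preds {b0,b6}: {b0} ∩ {b0,b1,b3,b4,b6} = {b0}; idom=b0
  b8: preds {b1,b7}: {b0,b1} ∩ {b0,b1,b3,b4,b6,b7} = {b0,b1}; idom=b1
  b9: preds {b3,b7,b8}: {b0,b1,b3} ∩ {b0,b1,b3,b4,b6,b7} ∩ {b0,b1,b8} = {b0,b1}; idom=b1

DF walk-up:
  b1←b0: walk · to b0
  b1←b6: walk b6→b4→b3→b1 to b0
  b8←b1: walk · to b1
  b8←b7: walk b7→b6→b4→b3 to b1
  b9←b3: walk b3 to b1
  b9←b7: walk b7→b6→b4→b3 to b1
  b9←b8: walk b8 to b1
  b0: DF=∅
  b1: DF={b1}
  b2: DF=∅
  b3: DF={b1,b8,b9}
  b4: DF={b1,b8,b9}
  b5: DF=∅
  b6: DF={b1,b8,b9}
  b7: DF={b8,b9}
  b8: DF={b9}
  b9: DF=∅

φ for i: defs {b0,b5,b8,b9}
  DF⁺ = {b9}

Answer: ["b9"]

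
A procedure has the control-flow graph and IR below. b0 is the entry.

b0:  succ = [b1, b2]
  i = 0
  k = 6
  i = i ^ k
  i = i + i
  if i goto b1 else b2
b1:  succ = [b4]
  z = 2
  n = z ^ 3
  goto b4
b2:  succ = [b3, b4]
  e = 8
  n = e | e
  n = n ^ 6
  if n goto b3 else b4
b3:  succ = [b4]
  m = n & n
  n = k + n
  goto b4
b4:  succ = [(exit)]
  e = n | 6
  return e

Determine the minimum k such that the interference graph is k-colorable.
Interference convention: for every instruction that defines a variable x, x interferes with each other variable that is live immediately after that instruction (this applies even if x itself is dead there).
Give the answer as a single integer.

Per-block:
  b0: {i,k} / ∅
  b1: {n,z} / ∅
  b2: {e,n} / ∅
  b3: {m,n} / {k,n}
  b4: {e} / {n}

Backward fixpoint:
  live b0: ∅→{k}
  live b1: ∅→{n}
  live b2: {k}→{k,n}
  live b3: {k,n}→{n}
  live b4: {n}→∅

Interference:
  e: {k}
  i: {k}
  k: {e,i,m,n}
  m: {k,n}
  n: {k,m}
  z: ∅

Chromatic number:
  clique {k,m,n} ⇒ need ≥ 3
  assign e→R1 i→R1 k→R0 m→R1 n→R2 z→R0 — no edge inside a register ⇒ χ ≤ 3
  χ = 3

Answer: 3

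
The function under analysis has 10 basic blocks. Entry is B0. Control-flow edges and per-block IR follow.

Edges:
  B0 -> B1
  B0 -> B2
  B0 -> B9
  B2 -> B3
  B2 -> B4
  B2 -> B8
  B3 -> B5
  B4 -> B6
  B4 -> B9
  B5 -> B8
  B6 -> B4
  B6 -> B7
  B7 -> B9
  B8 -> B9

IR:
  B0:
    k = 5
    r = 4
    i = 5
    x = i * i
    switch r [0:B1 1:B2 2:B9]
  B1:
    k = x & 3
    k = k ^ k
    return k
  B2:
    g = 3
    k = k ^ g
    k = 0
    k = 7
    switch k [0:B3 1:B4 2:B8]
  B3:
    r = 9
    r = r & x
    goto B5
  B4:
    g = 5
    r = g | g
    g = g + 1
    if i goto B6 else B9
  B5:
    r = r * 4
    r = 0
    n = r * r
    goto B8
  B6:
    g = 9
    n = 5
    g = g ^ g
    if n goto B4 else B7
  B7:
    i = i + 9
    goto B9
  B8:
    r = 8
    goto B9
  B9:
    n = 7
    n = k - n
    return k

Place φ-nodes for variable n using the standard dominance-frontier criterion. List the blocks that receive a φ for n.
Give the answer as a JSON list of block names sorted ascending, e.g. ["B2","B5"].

Answer: ["B4", "B8", "B9"]

Working:
idom tree: B1←B0 B2←B0 B3←B2 B4←B2 B5←B3 B6←B4 B7←B6 B8←B2 B9←B0
Join-block Dom:
  B4: preds {B2,B6}: {B0,B2} ∩ {B0,B2,B4,B6} = {B0,B2}; idom=B2
  B8: preds {B2,B5}: {B0,B2} ∩ {B0,B2,B3,B5} = {B0,B2}; idom=B2
  B9: preds {B0,B4,B7,B8}: {B0} ∩ {B0,B2,B4} ∩ {B0,B2,B4,B6,B7} ∩ {B0,B2,B8} = {B0}; idom=B0

DF derivation:
  B4←B2: walk · to B2
  B4←B6: walk B6→B4 to B2
  B8←B2: walk · to B2
  B8←B5: walk B5→B3 to B2
  B9←B0: walk · to B0
  B9←B4: walk B4→B2 to B0
  B9←B7: walk B7→B6→B4→B2 to B0
  B9←B8: walk B8→B2 to B0
  B0: DF=∅
  B1: DF=∅
  B2: DF={B9}
  B3: DF={B8}
  B4: DF={B4,B9}
  B5: DF={B8}
  B6: DF={B4,B9}
  B7: DF={B9}
  B8: DF={B9}
  B9: DF=∅

φ for n: defs {B5,B6,B9}
  DF⁺ = {B4,B8,B9}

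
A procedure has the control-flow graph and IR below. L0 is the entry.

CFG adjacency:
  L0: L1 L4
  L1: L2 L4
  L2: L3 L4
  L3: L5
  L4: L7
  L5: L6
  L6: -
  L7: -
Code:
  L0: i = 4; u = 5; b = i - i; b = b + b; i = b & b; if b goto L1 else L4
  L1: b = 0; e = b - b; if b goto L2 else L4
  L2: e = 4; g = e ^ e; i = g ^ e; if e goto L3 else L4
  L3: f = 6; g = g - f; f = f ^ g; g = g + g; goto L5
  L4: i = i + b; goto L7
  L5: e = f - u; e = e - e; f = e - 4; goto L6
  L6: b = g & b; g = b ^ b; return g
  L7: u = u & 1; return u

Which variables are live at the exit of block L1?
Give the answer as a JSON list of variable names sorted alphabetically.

Answer: ["b", "i", "u"]

Analysis:
def/use:
  L0: def={b,i,u} ue=∅
  L1: def={b,e} ue=∅
  L2: def={e,g,i} ue=∅
  L3: def={f,g} ue={g}
  L4: def={i} ue={b,i}
  L5: def={e,f} ue={f,u}
  L6: def={b,g} ue={b,g}
  L7: def={u} ue={u}

Liveness:
  L0 li=∅ lo={b,i,u}
  L1 li={i,u} lo={b,i,u}
  L2 li={b,u} lo={b,g,i,u}
  L3 li={b,g,u} lo={b,f,g,u}
  L4 li={b,i,u} lo={u}
  L5 li={b,f,g,u} lo={b,g}
  L6 li={b,g} lo=∅
  L7 li={u} lo=∅

live-out(L1) = ["b", "i", "u"]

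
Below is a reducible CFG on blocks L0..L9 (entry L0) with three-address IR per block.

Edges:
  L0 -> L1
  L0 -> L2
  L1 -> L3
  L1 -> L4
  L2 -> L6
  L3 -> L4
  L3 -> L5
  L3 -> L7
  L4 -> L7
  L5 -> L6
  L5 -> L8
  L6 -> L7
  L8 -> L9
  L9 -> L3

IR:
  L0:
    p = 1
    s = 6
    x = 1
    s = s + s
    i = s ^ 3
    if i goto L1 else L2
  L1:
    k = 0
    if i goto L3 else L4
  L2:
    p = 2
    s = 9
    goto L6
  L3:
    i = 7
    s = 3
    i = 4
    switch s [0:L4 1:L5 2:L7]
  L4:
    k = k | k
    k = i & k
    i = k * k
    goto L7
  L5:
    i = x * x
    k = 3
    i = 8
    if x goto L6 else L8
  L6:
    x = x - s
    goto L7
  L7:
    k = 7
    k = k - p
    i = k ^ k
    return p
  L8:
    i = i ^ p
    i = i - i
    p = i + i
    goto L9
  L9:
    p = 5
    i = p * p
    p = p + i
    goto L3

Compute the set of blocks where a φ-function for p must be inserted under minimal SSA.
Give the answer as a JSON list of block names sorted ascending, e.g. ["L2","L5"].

Answer: ["L3", "L4", "L6", "L7"]

Working:
idom tree: L1←L0 L2←L0 L3←L1 L4←L1 L5←L3 L6←L0 L7←L0 L8←L5 L9←L8
Dom at joins:
  L3: preds {L1,L9}: {L0,L1} ∩ {L0,L1,L3,L5,L8,L9} = {L0,L1}; idom=L1
  L4: preds {L1,L3}: {L0,L1} ∩ {L0,L1,L3} = {L0,L1}; idom=L1
  L6: preds {L2,L5}: {L0,L2} ∩ {L0,L1,L3,L5} = {L0}; idom=L0
  L7: preds {L3,L4,L6}: {L0,L1,L3} ∩ {L0,L1,L4} ∩ {L0,L6} = {L0}; idom=L0

DF derivation:
  join L3 pred L1: · stop@L1
  join L3 pred L9: L9→L8→L5→L3 stop@L1
  join L4 pred L1: · stop@L1
  join L4 pred L3: L3 stop@L1
  join L6 pred L2: L2 stop@L0
  join L6 pred L5: L5→L3→L1 stop@L0
  join L7 pred L3: L3→L1 stop@L0
  join L7 pred L4: L4→L1 stop@L0
  join L7 pred L6: L6 stop@L0
  L0 → ∅
  L1 → {L6,L7}
  L2 → {L6}
  L3 → {L3,L4,L6,L7}
  L4 → {L7}
  L5 → {L3,L6}
  L6 → {L7}
  L7 → ∅
  L8 → {L3}
  L9 → {L3}

φ for p: defs {L0,L2,L8,L9}
  DF⁺ = {L3,L4,L6,L7}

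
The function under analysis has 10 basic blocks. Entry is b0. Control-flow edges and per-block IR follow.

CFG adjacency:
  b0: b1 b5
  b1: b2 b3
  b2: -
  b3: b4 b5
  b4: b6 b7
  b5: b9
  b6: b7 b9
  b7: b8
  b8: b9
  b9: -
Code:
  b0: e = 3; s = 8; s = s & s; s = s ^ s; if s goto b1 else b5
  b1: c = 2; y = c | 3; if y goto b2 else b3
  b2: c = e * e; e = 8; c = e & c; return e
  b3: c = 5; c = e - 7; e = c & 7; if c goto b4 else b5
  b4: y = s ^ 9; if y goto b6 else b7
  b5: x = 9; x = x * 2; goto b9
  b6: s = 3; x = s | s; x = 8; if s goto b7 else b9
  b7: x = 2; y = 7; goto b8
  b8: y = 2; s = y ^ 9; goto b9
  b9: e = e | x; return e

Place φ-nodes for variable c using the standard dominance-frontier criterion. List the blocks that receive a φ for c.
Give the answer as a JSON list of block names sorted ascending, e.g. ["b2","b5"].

idom tree: b1←b0 b2←b1 b3←b1 b4←b3 b5←b0 b6←b4 b7←b4 b8←b7 b9←b0
Join-block Dom:
  b5: preds {b0,b3}: {b0} ∩ {b0,b1,b3} = {b0}; idom=b0
  b7: preds {b4,b6}: {b0,b1,b3,b4} ∩ {b0,b1,b3,b4,b6} = {b0,b1,b3,b4}; idom=b4
  b9: preds {b5,b6,b8}: {b0,b5} ∩ {b0,b1,b3,b4,b6} ∩ {b0,b1,b3,b4,b7,b8} = {b0}; idom=b0

DF walk-up:
  join b5 pred b0: · stop@b0
  join b5 pred b3: b3→b1 stop@b0
  join b7 pred b4: · stop@b4
  join b7 pred b6: b6 stop@b4
  join b9 pred b5: b5 stop@b0
  join b9 pred b6: b6→b4→b3→b1 stop@b0
  join b9 pred b8: b8→b7→b4→b3→b1 stop@b0
  DF(b0)=∅
  DF(b1)={b5,b9}
  DF(b2)=∅
  DF(b3)={b5,b9}
  DF(b4)={b9}
  DF(b5)={b9}
  DF(b6)={b7,b9}
  DF(b7)={b9}
  DF(b8)={b9}
  DF(b9)=∅

φ for c: defs {b1,b2,b3}
  DF⁺ = {b5,b9}

Answer: ["b5", "b9"]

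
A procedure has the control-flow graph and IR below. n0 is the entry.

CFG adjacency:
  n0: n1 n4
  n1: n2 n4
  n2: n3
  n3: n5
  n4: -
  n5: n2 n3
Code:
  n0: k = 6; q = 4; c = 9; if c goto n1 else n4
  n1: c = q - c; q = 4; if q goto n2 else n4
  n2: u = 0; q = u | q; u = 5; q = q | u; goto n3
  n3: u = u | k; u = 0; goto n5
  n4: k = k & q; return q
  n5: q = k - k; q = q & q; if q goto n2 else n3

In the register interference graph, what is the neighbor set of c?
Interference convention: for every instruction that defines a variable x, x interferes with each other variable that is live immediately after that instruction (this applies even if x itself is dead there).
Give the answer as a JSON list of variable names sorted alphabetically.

Block summaries:
  n0: def={c,k,q} ue=∅
  n1: def={c,q} ue={c,q}
  n2: def={q,u} ue={q}
  n3: def={u} ue={k,u}
  n4: def={k} ue={k,q}
  n5: def={q} ue={k}

Liveness:
  n0: in=∅ out={c,k,q}
  n1: in={c,k,q} out={k,q}
  n2: in={k,q} out={k,u}
  n3: in={k,u} out={k,u}
  n4: in={k,q} out=∅
  n5: in={k,u} out={k,q,u}

Interference:
  c — {k,q}
  k — {c,q,u}
  q — {c,k,u}
  u — {k,q}

N(c) = ["k", "q"]

Answer: ["k", "q"]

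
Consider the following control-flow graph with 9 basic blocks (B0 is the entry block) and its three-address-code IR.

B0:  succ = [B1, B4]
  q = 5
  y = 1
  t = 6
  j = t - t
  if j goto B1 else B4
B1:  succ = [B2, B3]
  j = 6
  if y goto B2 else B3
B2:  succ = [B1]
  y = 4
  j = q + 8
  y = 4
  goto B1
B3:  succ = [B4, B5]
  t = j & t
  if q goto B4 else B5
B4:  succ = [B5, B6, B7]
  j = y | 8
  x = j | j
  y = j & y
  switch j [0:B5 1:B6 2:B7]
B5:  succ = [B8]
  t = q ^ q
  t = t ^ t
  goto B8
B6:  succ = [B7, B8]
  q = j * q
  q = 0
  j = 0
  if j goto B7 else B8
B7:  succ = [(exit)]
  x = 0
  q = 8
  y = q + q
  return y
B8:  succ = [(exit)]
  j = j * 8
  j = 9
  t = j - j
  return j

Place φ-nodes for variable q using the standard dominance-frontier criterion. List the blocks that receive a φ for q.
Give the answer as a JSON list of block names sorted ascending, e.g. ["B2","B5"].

idom tree: B1←B0 B2←B1 B3←B1 B4←B0 B5←B0 B6←B4 B7←B4 B8←B0
Dom at joins:
  B1: preds {B0,B2}: {B0} ∩ {B0,B1,B2} = {B0}; idom=B0
  B4: preds {B0,B3}: {B0} ∩ {B0,B1,B3} = {B0}; idom=B0
  B5: preds {B3,B4}: {B0,B1,B3} ∩ {B0,B4} = {B0}; idom=B0
  B7: preds {B4,B6}: {B0,B4} ∩ {B0,B4,B6} = {B0,B4}; idom=B4
  B8: preds {B5,B6}: {B0,B5} ∩ {B0,B4,B6} = {B0}; idom=B0

Frontier:
  join B1 pred B0: · stop@B0
  join B1 pred B2: B2→B1 stop@B0
  join B4 pred B0: · stop@B0
  join B4 pred B3: B3→B1 stop@B0
  join B5 pred B3: B3→B1 stop@B0
  join B5 pred B4: B4 stop@B0
  join B7 pred B4: · stop@B4
  join B7 pred B6: B6 stop@B4
  join B8 pred B5: B5 stop@B0
  join B8 pred B6: B6→B4 stop@B0
  B0: DF=∅
  B1: DF={B1,B4,B5}
  B2: DF={B1}
  B3: DF={B4,B5}
  B4: DF={B5,B8}
  B5: DF={B8}
  B6: DF={B7,B8}
  B7: DF=∅
  B8: DF=∅

φ for q: defs {B0,B6,B7}
  DF⁺ = {B7,B8}

Answer: ["B7", "B8"]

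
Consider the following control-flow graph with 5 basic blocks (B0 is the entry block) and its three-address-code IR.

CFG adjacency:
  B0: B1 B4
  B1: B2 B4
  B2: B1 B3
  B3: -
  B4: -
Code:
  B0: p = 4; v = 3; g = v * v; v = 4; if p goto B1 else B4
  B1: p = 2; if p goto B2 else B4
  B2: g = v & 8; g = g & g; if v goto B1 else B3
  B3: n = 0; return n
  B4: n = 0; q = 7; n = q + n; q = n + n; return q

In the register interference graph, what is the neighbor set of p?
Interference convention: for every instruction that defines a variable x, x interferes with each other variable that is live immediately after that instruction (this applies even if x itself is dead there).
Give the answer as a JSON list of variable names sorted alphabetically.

Answer: ["g", "v"]

Working:
def/use:
  B0: {g,p,v} / ∅
  B1: {p} / ∅
  B2: {g} / {v}
  B3: {n} / ∅
  B4: {n,q} / ∅

Backward fixpoint:
  live B0: ∅→{v}
  live B1: {v}→{v}
  live B2: {v}→{v}
  live B3: ∅→∅
  live B4: ∅→∅

Conflict graph:
  g — {p,v}
  n — {q}
  p — {g,v}
  q — {n}
  v — {g,p}

N(p) = ["g", "v"]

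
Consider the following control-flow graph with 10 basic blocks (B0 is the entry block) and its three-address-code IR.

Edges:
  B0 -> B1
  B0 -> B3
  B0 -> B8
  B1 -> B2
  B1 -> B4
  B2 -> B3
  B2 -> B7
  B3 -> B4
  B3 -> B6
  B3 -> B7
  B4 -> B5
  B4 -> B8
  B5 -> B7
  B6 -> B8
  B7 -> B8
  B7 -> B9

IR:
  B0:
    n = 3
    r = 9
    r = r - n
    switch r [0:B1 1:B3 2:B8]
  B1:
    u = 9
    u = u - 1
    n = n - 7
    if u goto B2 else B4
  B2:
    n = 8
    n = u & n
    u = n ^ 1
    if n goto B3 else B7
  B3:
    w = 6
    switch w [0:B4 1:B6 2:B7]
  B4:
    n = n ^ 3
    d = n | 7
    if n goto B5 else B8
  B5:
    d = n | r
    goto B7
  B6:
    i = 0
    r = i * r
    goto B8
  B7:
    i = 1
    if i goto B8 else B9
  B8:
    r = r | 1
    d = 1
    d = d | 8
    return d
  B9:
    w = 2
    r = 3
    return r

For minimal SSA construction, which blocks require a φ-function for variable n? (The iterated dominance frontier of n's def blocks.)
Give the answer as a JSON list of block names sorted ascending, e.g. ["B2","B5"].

idom tree: B1←B0 B2←B1 B3←B0 B4←B0 B5←B4 B6←B3 B7←B0 B8←B0 B9←B7
Dom∩ at merges:
  B3: preds {B0,B2}: {B0} ∩ {B0,B1,B2} = {B0}; idom=B0
  B4: preds {B1,B3}: {B0,B1} ∩ {B0,B3} = {B0}; idom=B0
  B7: preds {B2,B3,B5}: {B0,B1,B2} ∩ {B0,B3} ∩ {B0,B4,B5} = {B0}; idom=B0
  B8: preds {B0,B4,B6,B7}: {B0} ∩ {B0,B4} ∩ {B0,B3,B6} ∩ {B0,B7} = {B0}; idom=B0

DF walk-up:
  join B3 pred B0: · stop@B0
  join B3 pred B2: B2→B1 stop@B0
  join B4 pred B1: B1 stop@B0
  join B4 pred B3: B3 stop@B0
  join B7 pred B2: B2→B1 stop@B0
  join B7 pred B3: B3 stop@B0
  join B7 pred B5: B5→B4 stop@B0
  join B8 pred B0: · stop@B0
  join B8 pred B4: B4 stop@B0
  join B8 pred B6: B6→B3 stop@B0
  join B8 pred B7: B7 stop@B0
  DF(B0)=∅
  DF(B1)={B3,B4,B7}
  DF(B2)={B3,B7}
  DF(B3)={B4,B7,B8}
  DF(B4)={B7,B8}
  DF(B5)={B7}
  DF(B6)={B8}
  DF(B7)={B8}
  DF(B8)=∅
  DF(B9)=∅

φ for n: defs {B0,B1,B2,B4}
  DF⁺ = {B3,B4,B7,B8}

Answer: ["B3", "B4", "B7", "B8"]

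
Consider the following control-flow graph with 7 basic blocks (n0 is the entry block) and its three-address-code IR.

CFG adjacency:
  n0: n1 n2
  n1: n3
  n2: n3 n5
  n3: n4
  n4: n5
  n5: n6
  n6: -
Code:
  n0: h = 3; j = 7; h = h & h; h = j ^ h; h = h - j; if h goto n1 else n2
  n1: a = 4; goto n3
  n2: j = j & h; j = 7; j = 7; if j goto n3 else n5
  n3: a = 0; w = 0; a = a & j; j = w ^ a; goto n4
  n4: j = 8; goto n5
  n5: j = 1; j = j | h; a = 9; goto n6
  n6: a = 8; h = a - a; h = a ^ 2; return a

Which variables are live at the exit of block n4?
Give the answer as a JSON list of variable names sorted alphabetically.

Answer: ["h"]

Working:
Per-block:
  n0: {h,j} / ∅
  n1: {a} / ∅
  n2: {j} / {h,j}
  n3: {a,j,w} / {j}
  n4: {j} / ∅
  n5: {a,j} / {h}
  n6: {a,h} / ∅

Liveness:
  live n0: ∅→{h,j}
  live n1: {h,j}→{h,j}
  live n2: {h,j}→{h,j}
  live n3: {h,j}→{h}
  live n4: {h}→{h}
  live n5: {h}→∅
  live n6: ∅→∅

live-out(n4) = ["h"]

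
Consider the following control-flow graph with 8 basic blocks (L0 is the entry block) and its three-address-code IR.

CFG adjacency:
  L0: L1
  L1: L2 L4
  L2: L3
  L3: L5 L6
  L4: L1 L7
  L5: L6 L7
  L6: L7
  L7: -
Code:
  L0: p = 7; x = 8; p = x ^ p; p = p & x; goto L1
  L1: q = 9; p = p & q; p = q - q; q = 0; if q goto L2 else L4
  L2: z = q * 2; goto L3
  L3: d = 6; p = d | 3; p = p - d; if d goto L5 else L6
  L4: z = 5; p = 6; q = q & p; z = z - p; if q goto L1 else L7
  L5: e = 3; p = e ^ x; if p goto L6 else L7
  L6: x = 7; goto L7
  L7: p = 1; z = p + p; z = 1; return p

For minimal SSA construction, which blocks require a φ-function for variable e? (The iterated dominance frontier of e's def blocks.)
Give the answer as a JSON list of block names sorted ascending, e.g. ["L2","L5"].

idom tree: L1←L0 L2←L1 L3←L2 L4←L1 L5←L3 L6←L3 L7←L1
Dom∩ at merges:
  L1: preds {L0,L4}: {L0} ∩ {L0,L1,L4} = {L0}; idom=L0
  L6: preds {L3,L5}: {L0,L1,L2,L3} ∩ {L0,L1,L2,L3,L5} = {L0,L1,L2,L3}; idom=L3
  L7: preds {L4,L5,L6}: {L0,L1,L4} ∩ {L0,L1,L2,L3,L5} ∩ {L0,L1,L2,L3,L6} = {L0,L1}; idom=L1

DF walk-up:
  L1←L0: walk · to L0
  L1←L4: walk L4→L1 to L0
  L6←L3: walk · to L3
  L6←L5: walk L5 to L3
  L7←L4: walk L4 to L1
  L7←L5: walk L5→L3→L2 to L1
  L7←L6: walk L6→L3→L2 to L1
  L0 → ∅
  L1 → {L1}
  L2 → {L7}
  L3 → {L7}
  L4 → {L1,L7}
  L5 → {L6,L7}
  L6 → {L7}
  L7 → ∅

φ for e: defs {L5}
  DF⁺ = {L6,L7}

Answer: ["L6", "L7"]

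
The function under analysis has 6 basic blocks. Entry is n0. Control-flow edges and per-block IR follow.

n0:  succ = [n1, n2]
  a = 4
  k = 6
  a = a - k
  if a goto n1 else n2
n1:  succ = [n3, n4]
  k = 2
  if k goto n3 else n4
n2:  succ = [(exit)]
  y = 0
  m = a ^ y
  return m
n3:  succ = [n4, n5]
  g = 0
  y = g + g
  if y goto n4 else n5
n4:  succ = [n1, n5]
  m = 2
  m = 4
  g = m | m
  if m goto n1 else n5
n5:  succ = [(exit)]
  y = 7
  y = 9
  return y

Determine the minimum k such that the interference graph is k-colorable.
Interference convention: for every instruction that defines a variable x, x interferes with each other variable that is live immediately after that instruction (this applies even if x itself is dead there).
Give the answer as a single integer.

Answer: 2

Analysis:
Block summaries:
  n0: {a,k} / ∅
  n1: {k} / ∅
  n2: {m,y} / {a}
  n3: {g,y} / ∅
  n4: {g,m} / ∅
  n5: {y} / ∅

Liveness:
  n0: in=∅ out={a}
  n1: in=∅ out=∅
  n2: in={a} out=∅
  n3: in=∅ out=∅
  n4: in=∅ out=∅
  n5: in=∅ out=∅

Interference:
  a↔{k,y}
  g↔{m}
  k↔{a}
  m↔{g}
  y↔{a}

Chromatic number:
  clique {a,k} ⇒ need ≥ 2
  2-colouring: R0={a,g}  R1={k,m,y}
  χ = 2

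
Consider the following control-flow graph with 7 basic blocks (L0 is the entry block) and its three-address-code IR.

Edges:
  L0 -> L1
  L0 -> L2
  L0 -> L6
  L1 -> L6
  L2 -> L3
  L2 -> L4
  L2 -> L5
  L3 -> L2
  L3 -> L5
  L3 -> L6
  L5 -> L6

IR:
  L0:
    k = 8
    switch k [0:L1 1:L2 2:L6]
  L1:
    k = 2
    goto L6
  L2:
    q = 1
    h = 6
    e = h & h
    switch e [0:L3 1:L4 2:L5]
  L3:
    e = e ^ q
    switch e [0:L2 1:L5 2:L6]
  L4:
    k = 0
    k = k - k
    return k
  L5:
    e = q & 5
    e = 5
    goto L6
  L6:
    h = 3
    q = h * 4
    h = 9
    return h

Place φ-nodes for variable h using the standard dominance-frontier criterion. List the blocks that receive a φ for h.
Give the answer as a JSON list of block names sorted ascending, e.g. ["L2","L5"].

Answer: ["L2", "L6"]

Analysis:
idom tree: L1←L0 L2←L0 L3←L2 L4←L2 L5←L2 L6←L0
Dom at joins:
  L2: preds {L0,L3}: {L0} ∩ {L0,L2,L3} = {L0}; idom=L0
  L5: preds {L2,L3}: {L0,L2} ∩ {L0,L2,L3} = {L0,L2}; idom=L2
  L6: preds {L0,L1,L3,L5}: {L0} ∩ {L0,L1} ∩ {L0,L2,L3} ∩ {L0,L2,L5} = {L0}; idom=L0

DF derivation:
  join L2 pred L0: · stop@L0
  join L2 pred L3: L3→L2 stop@L0
  join L5 pred L2: · stop@L2
  join L5 pred L3: L3 stop@L2
  join L6 pred L0: · stop@L0
  join L6 pred L1: L1 stop@L0
  join L6 pred L3: L3→L2 stop@L0
  join L6 pred L5: L5→L2 stop@L0
  DF(L0)=∅
  DF(L1)={L6}
  DF(L2)={L2,L6}
  DF(L3)={L2,L5,L6}
  DF(L4)=∅
  DF(L5)={L6}
  DF(L6)=∅

φ for h: defs {L2,L6}
  DF⁺ = {L2,L6}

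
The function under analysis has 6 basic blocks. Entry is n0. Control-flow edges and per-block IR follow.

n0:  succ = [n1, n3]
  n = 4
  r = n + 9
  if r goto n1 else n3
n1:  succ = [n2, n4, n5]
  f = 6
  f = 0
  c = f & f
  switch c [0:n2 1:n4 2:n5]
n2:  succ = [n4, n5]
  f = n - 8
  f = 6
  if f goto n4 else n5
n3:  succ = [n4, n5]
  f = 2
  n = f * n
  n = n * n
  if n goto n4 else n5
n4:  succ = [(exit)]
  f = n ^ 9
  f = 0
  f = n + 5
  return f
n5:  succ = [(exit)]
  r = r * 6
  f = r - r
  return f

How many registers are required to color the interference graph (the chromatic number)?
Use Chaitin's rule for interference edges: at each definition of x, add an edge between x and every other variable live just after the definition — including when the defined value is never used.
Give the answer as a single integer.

def/use:
  n0: {n,r} / ∅
  n1: {c,f} / ∅
  n2: {f} / {n}
  n3: {f,n} / {n}
  n4: {f} / {n}
  n5: {f,r} / {r}

Live sets:
  n0: in=∅ out={n,r}
  n1: in={n,r} out={n,r}
  n2: in={n,r} out={n,r}
  n3: in={n,r} out={n,r}
  n4: in={n} out=∅
  n5: in={r} out=∅

Interfere edges:
  c↔{n,r}
  f↔{n,r}
  n↔{c,f,r}
  r↔{c,f,n}

Chromatic number:
  clique {c,n,r} ⇒ need ≥ 3
  assign c→c2 f→c2 n→c0 r→c1 — no edge inside a register ⇒ χ ≤ 3
  χ = 3

Answer: 3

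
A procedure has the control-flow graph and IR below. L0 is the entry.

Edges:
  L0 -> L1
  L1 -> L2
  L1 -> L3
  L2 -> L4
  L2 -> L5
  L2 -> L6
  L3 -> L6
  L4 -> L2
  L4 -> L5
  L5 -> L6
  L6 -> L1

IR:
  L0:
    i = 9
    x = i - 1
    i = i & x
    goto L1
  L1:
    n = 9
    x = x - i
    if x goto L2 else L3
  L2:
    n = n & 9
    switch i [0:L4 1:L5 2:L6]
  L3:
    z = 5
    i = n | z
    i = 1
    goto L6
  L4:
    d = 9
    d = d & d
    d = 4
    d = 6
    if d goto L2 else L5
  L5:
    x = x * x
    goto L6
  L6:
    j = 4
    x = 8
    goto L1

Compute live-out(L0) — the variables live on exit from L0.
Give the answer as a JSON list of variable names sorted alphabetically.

Answer: ["i", "x"]

Analysis:
def/use:
  L0: def={i,x} ue=∅
  L1: def={n,x} ue={i,x}
  L2: def={n} ue={i,n}
  L3: def={i,z} ue={n}
  L4: def={d} ue=∅
  L5: def={x} ue={x}
  L6: def={j,x} ue=∅

Liveness:
  L0 li=∅ lo={i,x}
  L1 li={i,x} lo={i,n,x}
  L2 li={i,n,x} lo={i,n,x}
  L3 li={n} lo={i}
  L4 li={i,n,x} lo={i,n,x}
  L5 li={i,x} lo={i}
  L6 li={i} lo={i,x}

live-out(L0) = ["i", "x"]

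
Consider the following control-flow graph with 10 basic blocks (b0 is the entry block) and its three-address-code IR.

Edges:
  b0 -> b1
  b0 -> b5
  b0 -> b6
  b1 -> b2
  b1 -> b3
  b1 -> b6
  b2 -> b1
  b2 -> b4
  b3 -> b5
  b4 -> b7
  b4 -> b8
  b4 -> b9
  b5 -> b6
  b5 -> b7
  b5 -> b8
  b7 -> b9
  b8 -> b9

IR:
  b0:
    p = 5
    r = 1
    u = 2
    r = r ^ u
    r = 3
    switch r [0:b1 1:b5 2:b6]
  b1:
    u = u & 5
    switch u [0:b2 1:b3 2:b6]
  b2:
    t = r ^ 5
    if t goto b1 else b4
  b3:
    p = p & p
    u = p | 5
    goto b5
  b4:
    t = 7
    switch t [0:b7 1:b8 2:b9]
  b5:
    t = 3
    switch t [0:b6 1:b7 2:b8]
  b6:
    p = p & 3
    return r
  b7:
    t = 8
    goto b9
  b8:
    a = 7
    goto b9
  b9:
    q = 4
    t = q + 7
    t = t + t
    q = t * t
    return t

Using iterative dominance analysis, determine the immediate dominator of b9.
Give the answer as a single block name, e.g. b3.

Answer: b0

Working:
idom tree: b1←b0 b2←b1 b3←b1 b4←b2 b5←b0 b6←b0 b7←b0 b8←b0 b9←b0
Join-block Dom:
  b1: preds {b0,b2}: {b0} ∩ {b0,b1,b2} = {b0}; idom=b0
  b5: preds {b0,b3}: {b0} ∩ {b0,b1,b3} = {b0}; idom=b0
  b6: preds {b0,b1,b5}: {b0} ∩ {b0,b1} ∩ {b0,b5} = {b0}; idom=b0
  b7: preds {b4,b5}: {b0,b1,b2,b4} ∩ {b0,b5} = {b0}; idom=b0
  b8: preds {b4,b5}: {b0,b1,b2,b4} ∩ {b0,b5} = {b0}; idom=b0
  b9: preds {b4,b7,b8}: {b0,b1,b2,b4} ∩ {b0,b7} ∩ {b0,b8} = {b0}; idom=b0

idom(b9) = b0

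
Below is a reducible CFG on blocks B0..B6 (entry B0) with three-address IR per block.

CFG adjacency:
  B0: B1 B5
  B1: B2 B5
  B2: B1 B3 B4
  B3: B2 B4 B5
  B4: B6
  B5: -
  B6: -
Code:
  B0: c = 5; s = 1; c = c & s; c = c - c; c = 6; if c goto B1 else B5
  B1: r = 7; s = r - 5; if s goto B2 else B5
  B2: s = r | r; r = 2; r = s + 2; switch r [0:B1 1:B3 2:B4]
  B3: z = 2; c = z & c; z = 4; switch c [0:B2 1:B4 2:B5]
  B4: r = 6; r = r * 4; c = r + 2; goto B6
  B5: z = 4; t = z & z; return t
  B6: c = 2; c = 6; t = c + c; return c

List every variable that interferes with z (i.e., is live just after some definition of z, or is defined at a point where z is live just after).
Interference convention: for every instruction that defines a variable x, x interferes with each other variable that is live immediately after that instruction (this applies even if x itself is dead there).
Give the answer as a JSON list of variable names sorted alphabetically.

Answer: ["c", "r"]

Derivation:
Per-block:
  B0: {c,s} / ∅
  B1: {r,s} / ∅
  B2: {r,s} / {r}
  B3: {c,z} / {c}
  B4: {c,r} / ∅
  B5: {t,z} / ∅
  B6: {c,t} / ∅

Backward fixpoint:
  B0 li=∅ lo={c}
  B1 li={c} lo={c,r}
  B2 li={c,r} lo={c,r}
  B3 li={c,r} lo={c,r}
  B4 li=∅ lo=∅
  B5 li=∅ lo=∅
  B6 li=∅ lo=∅

Interfere edges:
  c↔{r,s,t,z}
  r↔{c,s,z}
  s↔{c,r}
  t↔{c}
  z↔{c,r}

N(z) = ["c", "r"]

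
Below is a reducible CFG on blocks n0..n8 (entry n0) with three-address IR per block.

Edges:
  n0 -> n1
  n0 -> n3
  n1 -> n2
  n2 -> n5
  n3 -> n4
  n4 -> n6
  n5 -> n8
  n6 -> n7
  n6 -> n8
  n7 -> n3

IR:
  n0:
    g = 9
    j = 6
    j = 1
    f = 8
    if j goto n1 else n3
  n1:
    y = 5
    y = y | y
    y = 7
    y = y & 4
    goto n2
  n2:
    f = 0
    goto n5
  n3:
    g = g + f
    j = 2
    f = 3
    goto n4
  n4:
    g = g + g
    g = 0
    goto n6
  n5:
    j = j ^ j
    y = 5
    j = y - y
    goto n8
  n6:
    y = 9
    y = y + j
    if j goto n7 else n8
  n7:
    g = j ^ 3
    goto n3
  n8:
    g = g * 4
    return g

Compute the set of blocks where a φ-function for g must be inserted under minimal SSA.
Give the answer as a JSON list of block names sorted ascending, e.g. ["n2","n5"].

idom tree: n1←n0 n2←n1 n3←n0 n4←n3 n5←n2 n6←n4 n7←n6 n8←n0
Dom at joins:
  n3: preds {n0,n7}: {n0} ∩ {n0,n3,n4,n6,n7} = {n0}; idom=n0
  n8: preds {n5,n6}: {n0,n1,n2,n5} ∩ {n0,n3,n4,n6} = {n0}; idom=n0

DF derivation:
  join n3 pred n0: · stop@n0
  join n3 pred n7: n7→n6→n4→n3 stop@n0
  join n8 pred n5: n5→n2→n1 stop@n0
  join n8 pred n6: n6→n4→n3 stop@n0
  n0 → ∅
  n1 → {n8}
  n2 → {n8}
  n3 → {n3,n8}
  n4 → {n3,n8}
  n5 → {n8}
  n6 → {n3,n8}
  n7 → {n3}
  n8 → ∅

φ for g: defs {n0,n3,n4,n7,n8}
  DF⁺ = {n3,n8}

Answer: ["n3", "n8"]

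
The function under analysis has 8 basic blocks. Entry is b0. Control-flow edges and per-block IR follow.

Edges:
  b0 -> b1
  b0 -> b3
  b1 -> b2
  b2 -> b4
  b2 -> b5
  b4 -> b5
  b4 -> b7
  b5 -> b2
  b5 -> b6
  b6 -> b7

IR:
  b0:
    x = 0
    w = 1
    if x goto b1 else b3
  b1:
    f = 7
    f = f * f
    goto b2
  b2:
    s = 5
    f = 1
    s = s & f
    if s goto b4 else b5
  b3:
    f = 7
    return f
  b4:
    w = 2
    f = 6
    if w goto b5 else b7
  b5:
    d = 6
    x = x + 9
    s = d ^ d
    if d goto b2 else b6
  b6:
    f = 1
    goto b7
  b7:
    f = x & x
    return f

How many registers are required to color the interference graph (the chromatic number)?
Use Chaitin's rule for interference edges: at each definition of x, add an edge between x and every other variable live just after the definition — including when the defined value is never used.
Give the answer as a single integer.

Answer: 3

Working:
Per-block:
  b0: {w,x} / ∅
  b1: {f} / ∅
  b2: {f,s} / ∅
  b3: {f} / ∅
  b4: {f,w} / ∅
  b5: {d,s,x} / {x}
  b6: {f} / ∅
  b7: {f} / {x}

Liveness:
  live b0: ∅→{x}
  live b1: {x}→{x}
  live b2: {x}→{x}
  live b3: ∅→∅
  live b4: {x}→{x}
  live b5: {x}→{x}
  live b6: {x}→{x}
  live b7: {x}→∅

Interfere edges:
  d — {s,x}
  f — {s,w,x}
  s — {d,f,x}
  w — {f,x}
  x — {d,f,s,w}

Colouring:
  {d,s,x} pairwise interfere (3-clique) ⇒ χ ≥ 3
  assign d→r1 f→r1 s→r2 w→r2 x→r0 — no edge inside a register ⇒ χ ≤ 3
  χ = 3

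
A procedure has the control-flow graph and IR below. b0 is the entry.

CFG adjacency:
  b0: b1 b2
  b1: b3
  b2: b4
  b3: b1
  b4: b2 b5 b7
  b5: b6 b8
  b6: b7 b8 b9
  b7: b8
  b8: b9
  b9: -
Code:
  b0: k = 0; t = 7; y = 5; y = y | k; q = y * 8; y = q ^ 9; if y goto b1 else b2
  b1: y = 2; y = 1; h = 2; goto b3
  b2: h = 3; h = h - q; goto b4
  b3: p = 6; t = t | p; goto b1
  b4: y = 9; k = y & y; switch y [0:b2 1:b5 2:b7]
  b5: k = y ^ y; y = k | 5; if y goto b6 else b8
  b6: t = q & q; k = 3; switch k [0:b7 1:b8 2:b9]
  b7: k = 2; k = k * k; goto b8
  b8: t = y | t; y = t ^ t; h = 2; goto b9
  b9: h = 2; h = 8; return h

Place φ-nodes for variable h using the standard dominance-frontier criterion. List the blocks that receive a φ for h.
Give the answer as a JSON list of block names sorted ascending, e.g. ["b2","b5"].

Answer: ["b1", "b2", "b9"]

Derivation:
idom tree: b1←b0 b2←b0 b3←b1 b4←b2 b5←b4 b6←b5 b7←b4 b8←b4 b9←b4
Dom∩ at merges:
  b1: preds {b0,b3}: {b0} ∩ {b0,b1,b3} = {b0}; idom=b0
  b2: preds {b0,b4}: {b0} ∩ {b0,b2,b4} = {b0}; idom=b0
  b7: preds {b4,b6}: {b0,b2,b4} ∩ {b0,b2,b4,b5,b6} = {b0,b2,b4}; idom=b4
  b8: preds {b5,b6,b7}: {b0,b2,b4,b5} ∩ {b0,b2,b4,b5,b6} ∩ {b0,b2,b4,b7} = {b0,b2,b4}; idom=b4
  b9: preds {b6,b8}: {b0,b2,b4,b5,b6} ∩ {b0,b2,b4,b8} = {b0,b2,b4}; idom=b4

DF derivation:
  join b1 pred b0: · stop@b0
  join b1 pred b3: b3→b1 stop@b0
  join b2 pred b0: · stop@b0
  join b2 pred b4: b4→b2 stop@b0
  join b7 pred b4: · stop@b4
  join b7 pred b6: b6→b5 stop@b4
  join b8 pred b5: b5 stop@b4
  join b8 pred b6: b6→b5 stop@b4
  join b8 pred b7: b7 stop@b4
  join b9 pred b6: b6→b5 stop@b4
  join b9 pred b8: b8 stop@b4
  b0 → ∅
  b1 → {b1}
  b2 → {b2}
  b3 → {b1}
  b4 → {b2}
  b5 → {b7,b8,b9}
  b6 → {b7,b8,b9}
  b7 → {b8}
  b8 → {b9}
  b9 → ∅

φ for h: defs {b1,b2,b8,b9}
  DF⁺ = {b1,b2,b9}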